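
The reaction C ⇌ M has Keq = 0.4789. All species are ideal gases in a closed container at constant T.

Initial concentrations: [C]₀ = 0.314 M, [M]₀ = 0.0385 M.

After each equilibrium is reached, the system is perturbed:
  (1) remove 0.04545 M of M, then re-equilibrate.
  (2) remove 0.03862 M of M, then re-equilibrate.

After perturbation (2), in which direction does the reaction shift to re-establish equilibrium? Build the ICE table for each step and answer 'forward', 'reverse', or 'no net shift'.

Direction: forward

Q₀ = 0.1226 vs Keq = 0.4789 ⇒ Q<K, forward
Step 1:
                  C         M
  Initial     0.314    0.0385
  Change   -0.07565   0.07565
  Equil      0.2384    0.1141
  solve Keq expr → x = 0.07565; check Q = 0.4789
Then remove 0.04545 M of M.
Step 2:
                  C         M
  Initial    0.2384    0.0687
  Change   -0.03073   0.03073
  Equil      0.2076   0.09943
  solve Keq expr → x = 0.03073; check Q = 0.4789
Then remove 0.03862 M of M.
Step 3:
                  C         M
  Initial    0.2076   0.06081
  Change   -0.02611   0.02611
  Equil      0.1815   0.08692
  solve Keq expr → x = 0.02611; check Q = 0.4789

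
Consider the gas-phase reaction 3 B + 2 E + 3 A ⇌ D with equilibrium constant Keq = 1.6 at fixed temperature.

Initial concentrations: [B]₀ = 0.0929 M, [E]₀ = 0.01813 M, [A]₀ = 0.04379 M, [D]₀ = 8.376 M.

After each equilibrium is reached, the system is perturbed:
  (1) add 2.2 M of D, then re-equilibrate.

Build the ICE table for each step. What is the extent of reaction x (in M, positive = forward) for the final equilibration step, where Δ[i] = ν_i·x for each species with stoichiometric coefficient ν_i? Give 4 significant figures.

x = -0.0139 M

Q₀ = 3.7850e+11 vs Keq = 1.6 ⇒ Q>K, reverse
Step 1:
                  B         E         A         D
  I          0.0929   0.01813   0.04379     8.376
  C           1.294    0.8629     1.294   -0.4314
  E           1.387     0.881     1.338     7.945
  solve Keq expr → x = -0.4314; check Q = 1.6
Then add 2.2 M of D.
Step 2:
                  B         E         A         D
  I           1.387     0.881     1.338     10.14
  C         0.04171    0.0278   0.04171   -0.0139
  E           1.429    0.9088      1.38     10.13
  solve Keq expr → x = -0.0139; check Q = 1.6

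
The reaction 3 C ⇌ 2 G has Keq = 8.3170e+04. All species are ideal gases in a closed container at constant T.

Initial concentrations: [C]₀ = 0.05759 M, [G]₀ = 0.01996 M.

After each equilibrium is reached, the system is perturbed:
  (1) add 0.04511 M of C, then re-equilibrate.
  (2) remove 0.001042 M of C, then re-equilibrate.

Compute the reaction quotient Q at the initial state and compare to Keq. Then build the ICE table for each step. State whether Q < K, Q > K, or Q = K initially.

Q₀ = 2.086 vs Keq = 8.3170e+04 ⇒ Q<K, forward
Step 1:
                    C           G
  Initial     0.05759     0.01996
  Change     -0.05423     0.03615
  Equil      0.003358     0.05611
  solve Keq expr → x = 0.01808; check Q = 8.3170e+04
Then add 0.04511 M of C.
Step 2:
                    C           G
  Initial     0.04847     0.05611
  Change     -0.04402     0.02935
  Equil      0.004445     0.08546
  solve Keq expr → x = 0.01467; check Q = 8.3170e+04
Then remove 0.001042 M of C.
Step 3:
                    C           G
  Initial    0.003403     0.08546
  Change     0.001018 -6.7895e-04
  Equil      0.004421     0.08478
  solve Keq expr → x = -3.3948e-04; check Q = 8.3170e+04

Q₀ = 2.086; Q < K (proceeds forward)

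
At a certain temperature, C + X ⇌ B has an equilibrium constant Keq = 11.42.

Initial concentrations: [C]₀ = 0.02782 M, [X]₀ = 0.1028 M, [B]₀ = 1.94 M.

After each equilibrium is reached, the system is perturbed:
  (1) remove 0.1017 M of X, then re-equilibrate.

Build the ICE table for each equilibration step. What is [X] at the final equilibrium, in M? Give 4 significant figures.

[X]_eq = 0.3591 M

Q₀ = 678.3 vs Keq = 11.42 ⇒ Q>K, reverse
Step 1:
                    C           X           B
  Initial     0.02782      0.1028        1.94
  Change       0.3139      0.3139     -0.3139
  Equil        0.3417      0.4167       1.626
  solve Keq expr → x = -0.3139; check Q = 11.42
Then remove 0.1017 M of X.
Step 2:
                    C           X           B
  Initial      0.3417       0.315       1.626
  Change      0.04408     0.04408    -0.04408
  Equil        0.3858      0.3591       1.582
  solve Keq expr → x = -0.04408; check Q = 11.42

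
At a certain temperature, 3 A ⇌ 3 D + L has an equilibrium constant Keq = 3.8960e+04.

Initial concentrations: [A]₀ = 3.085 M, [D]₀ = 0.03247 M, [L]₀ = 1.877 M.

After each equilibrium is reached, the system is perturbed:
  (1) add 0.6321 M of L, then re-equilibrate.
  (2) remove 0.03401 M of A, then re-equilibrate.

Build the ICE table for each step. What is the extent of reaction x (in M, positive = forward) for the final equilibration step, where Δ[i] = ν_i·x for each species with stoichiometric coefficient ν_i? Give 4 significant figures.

Q₀ = 2.1885e-06 vs Keq = 3.8960e+04 ⇒ Q<K, forward
Step 1:
                   A          D          L
  I            3.085    0.03247      1.877
  C            -2.96       2.96     0.9866
  E           0.1253      2.992      2.864
  solve Keq expr → x = 0.9866; check Q = 3.8960e+04
Then add 0.6321 M of L.
Step 2:
                   A          D          L
  I           0.1253      2.992      3.496
  C         0.008214  -0.008214  -0.002738
  E           0.1335      2.984      3.493
  solve Keq expr → x = -0.002738; check Q = 3.8960e+04
Then remove 0.03401 M of A.
Step 3:
                   A          D          L
  I          0.09954      2.984      3.493
  C          0.03242   -0.03242   -0.01081
  E            0.132      2.951      3.482
  solve Keq expr → x = -0.01081; check Q = 3.8960e+04

x = -0.01081 M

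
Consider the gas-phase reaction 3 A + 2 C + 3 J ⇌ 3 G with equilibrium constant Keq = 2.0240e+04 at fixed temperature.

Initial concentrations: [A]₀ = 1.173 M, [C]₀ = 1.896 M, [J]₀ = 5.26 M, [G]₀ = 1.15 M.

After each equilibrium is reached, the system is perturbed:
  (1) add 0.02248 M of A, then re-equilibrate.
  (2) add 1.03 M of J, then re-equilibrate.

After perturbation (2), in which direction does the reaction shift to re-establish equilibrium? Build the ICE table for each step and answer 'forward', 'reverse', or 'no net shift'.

Q₀ = 0.001801 vs Keq = 2.0240e+04 ⇒ Q<K, forward
Step 1:
                   A          C          J          G
  I            1.173      1.896       5.26       1.15
  C           -1.154    -0.7693     -1.154      1.154
  E          0.01902      1.127      4.106      2.304
  solve Keq expr → x = 0.3847; check Q = 2.0240e+04
Then add 0.02248 M of A.
Step 2:
                   A          C          J          G
  I           0.0415      1.127      4.106      2.304
  C         -0.02203   -0.01468   -0.02203    0.02203
  E          0.01947      1.112      4.084      2.326
  solve Keq expr → x = 0.007342; check Q = 2.0240e+04
Then add 1.03 M of J.
Step 3:
                   A          C          J          G
  I          0.01947      1.112      5.114      2.326
  C         -0.00386  -0.002573   -0.00386    0.00386
  E          0.01561      1.109       5.11       2.33
  solve Keq expr → x = 0.001287; check Q = 2.0240e+04

Direction: forward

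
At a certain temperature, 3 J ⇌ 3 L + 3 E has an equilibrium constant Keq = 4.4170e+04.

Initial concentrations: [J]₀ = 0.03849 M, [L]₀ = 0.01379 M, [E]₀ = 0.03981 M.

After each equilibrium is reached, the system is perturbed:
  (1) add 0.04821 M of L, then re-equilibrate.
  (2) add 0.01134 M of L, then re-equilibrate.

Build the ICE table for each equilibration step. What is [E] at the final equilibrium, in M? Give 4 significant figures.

[E]_eq = 0.07805 M

Q₀ = 2.9015e-06 vs Keq = 4.4170e+04 ⇒ Q<K, forward
Step 1:
                  J         L         E
  Initial   0.03849   0.01379   0.03981
  Change   -0.03837   0.03837   0.03837
  Equil   1.1538e-04   0.05216   0.07818
  solve Keq expr → x = 0.01279; check Q = 4.4170e+04
Then add 0.04821 M of L.
Step 2:
                  J         L         E
  Initial 1.1538e-04    0.1004   0.07818
  Change  1.0610e-04 -1.0610e-04 -1.0610e-04
  Equil   2.2147e-04    0.1003   0.07808
  solve Keq expr → x = -3.5365e-05; check Q = 4.4170e+04
Then add 0.01134 M of L.
Step 3:
                  J         L         E
  Initial 2.2147e-04    0.1116   0.07808
  Change  2.4914e-05 -2.4914e-05 -2.4914e-05
  Equil   2.4639e-04    0.1116   0.07805
  solve Keq expr → x = -8.3047e-06; check Q = 4.4170e+04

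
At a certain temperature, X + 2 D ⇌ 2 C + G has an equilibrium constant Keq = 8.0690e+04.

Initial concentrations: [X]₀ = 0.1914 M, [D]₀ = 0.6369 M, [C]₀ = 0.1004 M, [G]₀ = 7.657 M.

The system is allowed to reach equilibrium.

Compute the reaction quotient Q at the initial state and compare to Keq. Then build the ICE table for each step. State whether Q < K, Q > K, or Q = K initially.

Q₀ = 0.9941; Q < K (proceeds forward)

Q₀ = 0.9941 vs Keq = 8.0690e+04 ⇒ Q<K, forward
Step 1:
                    X           D           C           G
  I            0.1914      0.6369      0.1004       7.657
  C           -0.1911     -0.3821      0.3821      0.1911
  E        3.4878e-04      0.2548      0.4825       7.848
  solve Keq expr → x = 0.1911; check Q = 8.0690e+04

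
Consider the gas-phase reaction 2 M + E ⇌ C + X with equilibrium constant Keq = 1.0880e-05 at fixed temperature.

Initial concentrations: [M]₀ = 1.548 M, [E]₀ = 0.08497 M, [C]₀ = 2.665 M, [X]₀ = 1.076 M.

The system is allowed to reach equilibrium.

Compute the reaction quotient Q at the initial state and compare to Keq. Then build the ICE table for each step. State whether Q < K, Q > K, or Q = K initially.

Q₀ = 14.08 vs Keq = 1.0880e-05 ⇒ Q>K, reverse
Step 1:
                    M           E           C           X
  I             1.548     0.08497       2.665       1.076
  C             2.152       1.076      -1.076      -1.076
  E               3.7       1.161       1.589  1.0879e-04
  solve Keq expr → x = -1.076; check Q = 1.0880e-05

Q₀ = 14.08; Q > K (proceeds reverse)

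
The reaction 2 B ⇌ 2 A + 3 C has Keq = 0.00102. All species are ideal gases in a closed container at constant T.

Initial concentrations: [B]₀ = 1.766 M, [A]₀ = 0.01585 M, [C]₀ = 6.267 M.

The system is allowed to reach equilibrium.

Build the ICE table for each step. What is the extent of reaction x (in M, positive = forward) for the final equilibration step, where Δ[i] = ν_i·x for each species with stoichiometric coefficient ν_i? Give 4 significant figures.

Q₀ = 0.01983 vs Keq = 0.00102 ⇒ Q>K, reverse
Step 1:
                  B         A         C
  init        1.766   0.01585     6.267
  Δ         0.01221  -0.01221  -0.01832
  eq          1.778  0.003636     6.249
  solve Keq expr → x = -0.006107; check Q = 0.00102

x = -0.006107 M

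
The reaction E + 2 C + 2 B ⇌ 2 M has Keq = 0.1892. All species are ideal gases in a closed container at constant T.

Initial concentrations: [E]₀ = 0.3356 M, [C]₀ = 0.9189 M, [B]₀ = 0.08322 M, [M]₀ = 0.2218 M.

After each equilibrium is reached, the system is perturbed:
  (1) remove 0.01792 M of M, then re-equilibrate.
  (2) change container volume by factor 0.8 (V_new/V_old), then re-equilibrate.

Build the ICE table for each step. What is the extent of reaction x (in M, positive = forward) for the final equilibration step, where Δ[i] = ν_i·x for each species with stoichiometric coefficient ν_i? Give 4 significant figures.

Q₀ = 25.07 vs Keq = 0.1892 ⇒ Q>K, reverse
Step 1:
                    E           C           B           M
  I            0.3356      0.9189     0.08322      0.2218
  C           0.07582      0.1516      0.1516     -0.1516
  E            0.4114       1.071      0.2349     0.07015
  solve Keq expr → x = -0.07582; check Q = 0.1892
Then remove 0.01792 M of M.
Step 2:
                    E           C           B           M
  I            0.4114       1.071      0.2349     0.05223
  C         -0.006397    -0.01279    -0.01279     0.01279
  E             0.405       1.058      0.2221     0.06503
  solve Keq expr → x = 0.006397; check Q = 0.1892
Then change container volume by factor 0.8 (V_new/V_old).
Step 3:
                    E           C           B           M
  I            0.5063       1.322      0.2776     0.08128
  C          -0.01049    -0.02098    -0.02098     0.02098
  E            0.4958       1.301      0.2566      0.1023
  solve Keq expr → x = 0.01049; check Q = 0.1892

x = 0.01049 M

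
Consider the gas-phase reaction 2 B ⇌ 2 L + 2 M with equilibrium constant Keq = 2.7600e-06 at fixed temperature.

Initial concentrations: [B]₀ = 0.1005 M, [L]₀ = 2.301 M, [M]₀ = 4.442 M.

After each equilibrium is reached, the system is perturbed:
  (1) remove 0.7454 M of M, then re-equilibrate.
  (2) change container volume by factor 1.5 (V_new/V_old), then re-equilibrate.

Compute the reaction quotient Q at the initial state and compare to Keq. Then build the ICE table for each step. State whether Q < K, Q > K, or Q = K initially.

Q₀ = 1.0343e+04 vs Keq = 2.7600e-06 ⇒ Q>K, reverse
Step 1:
                   B          L          M
  I           0.1005      2.301      4.442
  C            2.299     -2.299     -2.299
  E              2.4    0.00186      2.143
  solve Keq expr → x = -1.15; check Q = 2.7600e-06
Then remove 0.7454 M of M.
Step 2:
                   B          L          M
  I              2.4    0.00186      1.397
  C       -9.8914e-04 9.8914e-04 9.8914e-04
  E            2.399    0.00285      1.398
  solve Keq expr → x = 4.9457e-04; check Q = 2.7600e-06
Then change container volume by factor 1.5 (V_new/V_old).
Step 3:
                   B          L          M
  I            1.599     0.0019     0.9323
  C       -9.4528e-04 9.4528e-04 9.4528e-04
  E            1.598   0.002845     0.9332
  solve Keq expr → x = 4.7264e-04; check Q = 2.7600e-06

Q₀ = 1.0343e+04; Q > K (proceeds reverse)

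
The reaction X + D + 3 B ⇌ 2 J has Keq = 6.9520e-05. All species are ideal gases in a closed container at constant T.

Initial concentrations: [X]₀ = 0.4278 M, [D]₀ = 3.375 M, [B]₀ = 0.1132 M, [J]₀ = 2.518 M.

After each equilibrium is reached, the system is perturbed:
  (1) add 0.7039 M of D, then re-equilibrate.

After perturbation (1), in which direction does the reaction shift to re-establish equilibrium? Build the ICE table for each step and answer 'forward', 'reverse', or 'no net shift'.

Direction: forward

Q₀ = 3027 vs Keq = 6.9520e-05 ⇒ Q>K, reverse
Step 1:
                    X           D           B           J
  I            0.4278       3.375      0.1132       2.518
  C              1.18        1.18       3.541       -2.36
  E             1.608       4.555       3.654      0.1576
  solve Keq expr → x = -1.18; check Q = 6.9520e-05
Then add 0.7039 M of D.
Step 2:
                    X           D           B           J
  I             1.608       5.259       3.654      0.1576
  C         -0.005157   -0.005157    -0.01547     0.01031
  E             1.603       5.254       3.638      0.1679
  solve Keq expr → x = 0.005157; check Q = 6.9520e-05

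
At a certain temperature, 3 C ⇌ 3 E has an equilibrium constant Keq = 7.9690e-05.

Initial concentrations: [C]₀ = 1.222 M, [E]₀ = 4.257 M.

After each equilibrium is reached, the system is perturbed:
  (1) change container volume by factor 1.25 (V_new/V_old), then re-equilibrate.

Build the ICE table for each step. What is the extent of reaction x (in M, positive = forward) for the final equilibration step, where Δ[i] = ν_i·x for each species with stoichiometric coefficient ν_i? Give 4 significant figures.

Q₀ = 42.28 vs Keq = 7.9690e-05 ⇒ Q>K, reverse
Step 1:
                   C          E
  I            1.222      4.257
  C            4.031     -4.031
  E            5.253     0.2261
  solve Keq expr → x = -1.344; check Q = 7.9690e-05
Then change container volume by factor 1.25 (V_new/V_old).
Step 2:
                   C          E
  I            4.202     0.1808
  C                0          0
  E            4.202     0.1808
  solve Keq expr → x = 0; check Q = 7.9690e-05

x = 0 M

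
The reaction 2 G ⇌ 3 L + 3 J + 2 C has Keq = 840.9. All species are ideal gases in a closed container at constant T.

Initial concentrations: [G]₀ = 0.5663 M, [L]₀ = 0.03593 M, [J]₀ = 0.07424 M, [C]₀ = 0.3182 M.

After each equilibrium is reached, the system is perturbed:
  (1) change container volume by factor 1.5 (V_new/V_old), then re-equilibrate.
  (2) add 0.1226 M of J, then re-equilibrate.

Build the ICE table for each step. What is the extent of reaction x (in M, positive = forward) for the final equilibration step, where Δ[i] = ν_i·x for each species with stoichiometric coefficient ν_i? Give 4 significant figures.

x = -6.4652e-04 M

Q₀ = 5.9923e-09 vs Keq = 840.9 ⇒ Q<K, forward
Step 1:
                   G          L          J          C
  Initial     0.5663    0.03593    0.07424     0.3182
  Change     -0.5464     0.8195     0.8195     0.5464
  Equil      0.01993     0.8555     0.8938     0.8646
  solve Keq expr → x = 0.2732; check Q = 840.9
Then change container volume by factor 1.5 (V_new/V_old).
Step 2:
                   G          L          J          C
  Initial    0.01329     0.5703     0.5959     0.5764
  Change   -0.009006    0.01351    0.01351   0.009006
  Equil     0.004284     0.5838     0.6094     0.5854
  solve Keq expr → x = 0.004503; check Q = 840.9
Then add 0.1226 M of J.
Step 3:
                   G          L          J          C
  Initial   0.004284     0.5838      0.732     0.5854
  Change    0.001293   -0.00194   -0.00194  -0.001293
  Equil     0.005577     0.5819       0.73     0.5841
  solve Keq expr → x = -6.4652e-04; check Q = 840.9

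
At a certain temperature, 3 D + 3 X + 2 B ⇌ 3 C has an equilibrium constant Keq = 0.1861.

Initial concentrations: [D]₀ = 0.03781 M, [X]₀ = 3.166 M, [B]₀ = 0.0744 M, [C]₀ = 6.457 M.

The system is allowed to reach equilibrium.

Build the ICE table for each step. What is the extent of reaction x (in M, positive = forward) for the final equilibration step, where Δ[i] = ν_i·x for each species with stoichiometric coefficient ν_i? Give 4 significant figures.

x = -0.5329 M

Q₀ = 2.8353e+07 vs Keq = 0.1861 ⇒ Q>K, reverse
Step 1:
                  D         X         B         C
  Initial   0.03781     3.166    0.0744     6.457
  Change      1.599     1.599     1.066    -1.599
  Equil       1.636     4.765      1.14     4.858
  solve Keq expr → x = -0.5329; check Q = 0.1861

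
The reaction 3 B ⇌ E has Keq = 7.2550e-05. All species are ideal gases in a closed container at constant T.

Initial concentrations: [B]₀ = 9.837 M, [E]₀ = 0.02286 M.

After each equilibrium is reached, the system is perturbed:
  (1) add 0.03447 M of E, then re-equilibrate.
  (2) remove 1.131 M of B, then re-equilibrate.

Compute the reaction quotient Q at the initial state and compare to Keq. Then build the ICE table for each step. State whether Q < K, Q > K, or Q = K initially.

Q₀ = 2.4015e-05; Q < K (proceeds forward)

Q₀ = 2.4015e-05 vs Keq = 7.2550e-05 ⇒ Q<K, forward
Step 1:
                  B         E
  Initial     9.837   0.02286
  Change    -0.1305   0.04349
  Equil       9.707   0.06635
  solve Keq expr → x = 0.04349; check Q = 7.2550e-05
Then add 0.03447 M of E.
Step 2:
                  B         E
  Initial     9.707    0.1008
  Change    0.09736  -0.03245
  Equil       9.804   0.06836
  solve Keq expr → x = -0.03245; check Q = 7.2550e-05
Then remove 1.131 M of B.
Step 3:
                  B         E
  Initial     8.673   0.06836
  Change    0.06013  -0.02004
  Equil       8.733   0.04832
  solve Keq expr → x = -0.02004; check Q = 7.2550e-05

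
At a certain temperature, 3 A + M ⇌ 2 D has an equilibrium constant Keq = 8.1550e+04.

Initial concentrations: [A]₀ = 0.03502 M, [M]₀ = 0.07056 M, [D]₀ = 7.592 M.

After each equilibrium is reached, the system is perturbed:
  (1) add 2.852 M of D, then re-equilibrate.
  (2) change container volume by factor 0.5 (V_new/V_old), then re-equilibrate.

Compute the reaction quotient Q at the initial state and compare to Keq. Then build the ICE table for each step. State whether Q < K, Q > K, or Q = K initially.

Q₀ = 1.9020e+07; Q > K (proceeds reverse)

Q₀ = 1.9020e+07 vs Keq = 8.1550e+04 ⇒ Q>K, reverse
Step 1:
                  A         M         D
  Initial   0.03502   0.07056     7.592
  Change     0.1447   0.04822  -0.09644
  Equil      0.1797    0.1188     7.496
  solve Keq expr → x = -0.04822; check Q = 8.1550e+04
Then add 2.852 M of D.
Step 2:
                  A         M         D
  Initial    0.1797    0.1188     10.35
  Change    0.03577   0.01192  -0.02384
  Equil      0.2154    0.1307     10.32
  solve Keq expr → x = -0.01192; check Q = 8.1550e+04
Then change container volume by factor 0.5 (V_new/V_old).
Step 3:
                  A         M         D
  Initial    0.4309    0.2614     20.65
  Change    -0.1402  -0.04672   0.09344
  Equil      0.2907    0.2147     20.74
  solve Keq expr → x = 0.04672; check Q = 8.1550e+04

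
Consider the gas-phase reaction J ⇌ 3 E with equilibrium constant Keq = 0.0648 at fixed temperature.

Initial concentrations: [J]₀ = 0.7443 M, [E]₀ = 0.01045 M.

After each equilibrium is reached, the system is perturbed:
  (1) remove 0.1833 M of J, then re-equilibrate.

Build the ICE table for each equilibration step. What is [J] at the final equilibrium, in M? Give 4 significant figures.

Q₀ = 1.5332e-06 vs Keq = 0.0648 ⇒ Q<K, forward
Step 1:
                  J         E
  init       0.7443   0.01045
  Δ         -0.1115    0.3344
  eq         0.6328    0.3448
  solve Keq expr → x = 0.1115; check Q = 0.0648
Then remove 0.1833 M of J.
Step 2:
                  J         E
  init       0.4495    0.3448
  Δ         0.01152  -0.03455
  eq         0.4611    0.3103
  solve Keq expr → x = -0.01152; check Q = 0.0648

[J]_eq = 0.4611 M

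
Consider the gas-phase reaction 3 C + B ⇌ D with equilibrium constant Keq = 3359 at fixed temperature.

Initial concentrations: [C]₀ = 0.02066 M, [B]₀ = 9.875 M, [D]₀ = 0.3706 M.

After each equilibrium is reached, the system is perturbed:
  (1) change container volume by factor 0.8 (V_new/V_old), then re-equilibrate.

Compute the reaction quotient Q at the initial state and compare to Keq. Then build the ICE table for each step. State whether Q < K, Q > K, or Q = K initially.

Q₀ = 4256; Q > K (proceeds reverse)

Q₀ = 4256 vs Keq = 3359 ⇒ Q>K, reverse
Step 1:
                   C          B          D
  I          0.02066      9.875     0.3706
  C         0.001684 5.6129e-04 -5.6129e-04
  E          0.02234      9.876       0.37
  solve Keq expr → x = -5.6129e-04; check Q = 3359
Then change container volume by factor 0.8 (V_new/V_old).
Step 2:
                   C          B          D
  I          0.02793      12.34     0.4625
  C        -0.005555  -0.001852   0.001852
  E          0.02237      12.34     0.4644
  solve Keq expr → x = 0.001852; check Q = 3359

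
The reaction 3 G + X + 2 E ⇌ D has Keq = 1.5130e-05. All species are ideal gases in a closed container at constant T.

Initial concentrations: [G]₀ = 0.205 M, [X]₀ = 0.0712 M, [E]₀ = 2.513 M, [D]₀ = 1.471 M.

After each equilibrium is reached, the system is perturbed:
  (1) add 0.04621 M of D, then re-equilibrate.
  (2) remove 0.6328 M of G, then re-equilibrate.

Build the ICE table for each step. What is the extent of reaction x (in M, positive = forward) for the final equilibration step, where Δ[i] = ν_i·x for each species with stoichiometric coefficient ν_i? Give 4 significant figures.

x = -0.02009 M

Q₀ = 379.7 vs Keq = 1.5130e-05 ⇒ Q>K, reverse
Step 1:
                  G         X         E         D
  I           0.205    0.0712     2.513     1.471
  C           4.244     1.415     2.829    -1.415
  E           4.449     1.486     5.342   0.05647
  solve Keq expr → x = -1.415; check Q = 1.5130e-05
Then add 0.04621 M of D.
Step 2:
                  G         X         E         D
  I           4.449     1.486     5.342    0.1027
  C           0.115   0.03833   0.07667  -0.03833
  E           4.564     1.524     5.419   0.06435
  solve Keq expr → x = -0.03833; check Q = 1.5130e-05
Then remove 0.6328 M of G.
Step 3:
                  G         X         E         D
  I           3.931     1.524     5.419   0.06435
  C         0.06027   0.02009   0.04018  -0.02009
  E           3.991     1.544     5.459   0.04426
  solve Keq expr → x = -0.02009; check Q = 1.5130e-05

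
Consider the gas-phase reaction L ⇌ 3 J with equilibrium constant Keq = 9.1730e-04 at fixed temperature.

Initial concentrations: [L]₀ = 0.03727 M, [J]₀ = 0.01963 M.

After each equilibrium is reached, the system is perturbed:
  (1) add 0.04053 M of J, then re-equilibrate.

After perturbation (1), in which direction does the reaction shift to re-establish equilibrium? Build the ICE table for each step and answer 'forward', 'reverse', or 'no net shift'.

Q₀ = 2.0296e-04 vs Keq = 9.1730e-04 ⇒ Q<K, forward
Step 1:
                  L         J
  I         0.03727   0.01963
  C       -0.003885   0.01166
  E         0.03338   0.03129
  solve Keq expr → x = 0.003885; check Q = 9.1730e-04
Then add 0.04053 M of J.
Step 2:
                  L         J
  I         0.03338   0.07182
  C         0.01236  -0.03707
  E         0.04574   0.03475
  solve Keq expr → x = -0.01236; check Q = 9.1730e-04

Direction: reverse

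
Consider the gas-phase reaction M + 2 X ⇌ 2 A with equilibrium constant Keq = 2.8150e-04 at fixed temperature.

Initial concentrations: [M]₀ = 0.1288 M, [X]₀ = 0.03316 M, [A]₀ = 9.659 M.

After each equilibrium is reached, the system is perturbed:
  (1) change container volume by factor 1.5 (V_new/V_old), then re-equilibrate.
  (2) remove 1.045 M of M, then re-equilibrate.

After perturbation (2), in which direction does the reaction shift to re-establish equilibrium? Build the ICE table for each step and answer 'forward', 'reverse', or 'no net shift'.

Direction: reverse

Q₀ = 6.5875e+05 vs Keq = 2.8150e-04 ⇒ Q>K, reverse
Step 1:
                    M           X           A
  Initial      0.1288     0.03316       9.659
  Change        4.658       9.316      -9.316
  Equil         4.787       9.349      0.3432
  solve Keq expr → x = -4.658; check Q = 2.8150e-04
Then change container volume by factor 1.5 (V_new/V_old).
Step 2:
                    M           X           A
  Initial       3.191       6.233      0.2288
  Change      0.02009     0.04019    -0.04019
  Equil         3.211       6.273      0.1886
  solve Keq expr → x = -0.02009; check Q = 2.8150e-04
Then remove 1.045 M of M.
Step 3:
                    M           X           A
  Initial       2.166       6.273      0.1886
  Change      0.01616     0.03232    -0.03232
  Equil         2.182       6.305      0.1563
  solve Keq expr → x = -0.01616; check Q = 2.8150e-04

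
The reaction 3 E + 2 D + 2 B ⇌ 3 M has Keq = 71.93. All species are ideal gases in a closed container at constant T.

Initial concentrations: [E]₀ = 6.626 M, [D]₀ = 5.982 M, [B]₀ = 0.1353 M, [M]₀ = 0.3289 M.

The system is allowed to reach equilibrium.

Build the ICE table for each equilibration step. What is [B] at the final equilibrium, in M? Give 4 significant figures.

[B]_eq = 4.7942e-04 M

Q₀ = 1.8670e-04 vs Keq = 71.93 ⇒ Q<K, forward
Step 1:
                    E           D           B           M
  Initial       6.626       5.982      0.1353      0.3289
  Change      -0.2022     -0.1348     -0.1348      0.2022
  Equil         6.424       5.847  4.7942e-04      0.5311
  solve Keq expr → x = 0.06741; check Q = 71.93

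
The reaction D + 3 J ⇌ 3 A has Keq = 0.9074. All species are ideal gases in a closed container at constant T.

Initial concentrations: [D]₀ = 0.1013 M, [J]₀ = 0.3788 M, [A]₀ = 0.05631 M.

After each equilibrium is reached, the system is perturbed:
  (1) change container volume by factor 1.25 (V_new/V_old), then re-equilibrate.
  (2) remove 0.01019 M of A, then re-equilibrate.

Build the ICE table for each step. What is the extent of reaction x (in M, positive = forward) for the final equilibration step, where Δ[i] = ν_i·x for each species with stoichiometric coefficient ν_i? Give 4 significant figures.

Q₀ = 0.03243 vs Keq = 0.9074 ⇒ Q<K, forward
Step 1:
                  D         J         A
  Initial    0.1013    0.3788   0.05631
  Change   -0.02363  -0.07088   0.07088
  Equil     0.07767    0.3079    0.1272
  solve Keq expr → x = 0.02363; check Q = 0.9074
Then change container volume by factor 1.25 (V_new/V_old).
Step 2:
                  D         J         A
  Initial   0.06214    0.2463    0.1018
  Change   0.001564  0.004693 -0.004693
  Equil      0.0637     0.251   0.09706
  solve Keq expr → x = -0.001564; check Q = 0.9074
Then remove 0.01019 M of A.
Step 3:
                  D         J         A
  Initial    0.0637     0.251   0.08687
  Change  -0.002187  -0.00656   0.00656
  Equil     0.06152    0.2445   0.09343
  solve Keq expr → x = 0.002187; check Q = 0.9074

x = 0.002187 M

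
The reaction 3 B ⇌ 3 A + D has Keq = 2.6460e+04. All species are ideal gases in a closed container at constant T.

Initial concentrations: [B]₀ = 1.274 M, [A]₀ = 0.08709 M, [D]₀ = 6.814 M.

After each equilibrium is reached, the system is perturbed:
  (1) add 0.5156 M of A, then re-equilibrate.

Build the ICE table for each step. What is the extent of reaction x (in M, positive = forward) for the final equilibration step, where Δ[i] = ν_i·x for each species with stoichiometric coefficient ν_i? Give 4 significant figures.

x = -0.01045 M

Q₀ = 0.002177 vs Keq = 2.6460e+04 ⇒ Q<K, forward
Step 1:
                   B          A          D
  Initial      1.274    0.08709      6.814
  Change      -1.191      1.191      0.397
  Equil      0.08287      1.278      7.211
  solve Keq expr → x = 0.397; check Q = 2.6460e+04
Then add 0.5156 M of A.
Step 2:
                   B          A          D
  Initial    0.08287      1.794      7.211
  Change     0.03134   -0.03134   -0.01045
  Equil       0.1142      1.762      7.201
  solve Keq expr → x = -0.01045; check Q = 2.6460e+04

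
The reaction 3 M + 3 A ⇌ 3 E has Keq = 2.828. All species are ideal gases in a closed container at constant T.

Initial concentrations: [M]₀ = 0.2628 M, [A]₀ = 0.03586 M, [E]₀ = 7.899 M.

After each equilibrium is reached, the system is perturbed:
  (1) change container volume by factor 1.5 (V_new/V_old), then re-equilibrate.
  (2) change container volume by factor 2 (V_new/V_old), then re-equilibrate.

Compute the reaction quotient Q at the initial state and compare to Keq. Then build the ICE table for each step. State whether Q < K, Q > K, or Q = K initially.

Q₀ = 5.8886e+08; Q > K (proceeds reverse)

Q₀ = 5.8886e+08 vs Keq = 2.828 ⇒ Q>K, reverse
Step 1:
                  M         A         E
  Initial    0.2628   0.03586     7.899
  Change      1.911     1.911    -1.911
  Equil       2.174     1.947     5.988
  solve Keq expr → x = -0.6372; check Q = 2.828
Then change container volume by factor 1.5 (V_new/V_old).
Step 2:
                  M         A         E
  Initial      1.45     1.298     3.992
  Change     0.2537    0.2537   -0.2537
  Equil       1.703     1.552     3.738
  solve Keq expr → x = -0.08457; check Q = 2.828
Then change container volume by factor 2 (V_new/V_old).
Step 3:
                  M         A         E
  Initial    0.8516     0.776     1.869
  Change     0.2552    0.2552   -0.2552
  Equil       1.107     1.031     1.614
  solve Keq expr → x = -0.08505; check Q = 2.828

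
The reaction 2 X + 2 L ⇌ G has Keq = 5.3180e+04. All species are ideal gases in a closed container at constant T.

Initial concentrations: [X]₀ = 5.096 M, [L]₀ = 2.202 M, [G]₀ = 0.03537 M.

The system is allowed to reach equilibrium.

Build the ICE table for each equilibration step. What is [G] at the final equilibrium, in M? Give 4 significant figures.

Q₀ = 2.8089e-04 vs Keq = 5.3180e+04 ⇒ Q<K, forward
Step 1:
                  X         L         G
  I           5.096     2.202   0.03537
  C            -2.2      -2.2       1.1
  E           2.896  0.001596     1.136
  solve Keq expr → x = 1.1; check Q = 5.3180e+04

[G]_eq = 1.136 M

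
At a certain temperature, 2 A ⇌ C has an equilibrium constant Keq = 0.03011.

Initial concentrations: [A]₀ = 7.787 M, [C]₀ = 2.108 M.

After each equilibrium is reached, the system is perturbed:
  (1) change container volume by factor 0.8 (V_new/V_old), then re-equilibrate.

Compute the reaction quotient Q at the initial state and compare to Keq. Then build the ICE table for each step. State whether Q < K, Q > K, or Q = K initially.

Q₀ = 0.03476 vs Keq = 0.03011 ⇒ Q>K, reverse
Step 1:
                    A           C
  init          7.787       2.108
  Δ            0.2887     -0.1443
  eq            8.076       1.964
  solve Keq expr → x = -0.1443; check Q = 0.03011
Then change container volume by factor 0.8 (V_new/V_old).
Step 2:
                    A           C
  init          10.09       2.455
  Δ           -0.5625      0.2812
  eq            9.532       2.736
  solve Keq expr → x = 0.2812; check Q = 0.03011

Q₀ = 0.03476; Q > K (proceeds reverse)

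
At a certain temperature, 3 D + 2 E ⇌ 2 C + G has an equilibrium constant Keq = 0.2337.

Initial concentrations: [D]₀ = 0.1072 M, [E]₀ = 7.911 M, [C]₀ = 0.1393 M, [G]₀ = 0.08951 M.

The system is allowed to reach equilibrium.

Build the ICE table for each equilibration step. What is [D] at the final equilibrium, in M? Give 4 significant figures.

Q₀ = 0.02253 vs Keq = 0.2337 ⇒ Q<K, forward
Step 1:
                    D           E           C           G
  Initial      0.1072       7.911      0.1393     0.08951
  Change     -0.04754    -0.03169     0.03169     0.01585
  Equil       0.05966       7.879       0.171      0.1054
  solve Keq expr → x = 0.01585; check Q = 0.2337

[D]_eq = 0.05966 M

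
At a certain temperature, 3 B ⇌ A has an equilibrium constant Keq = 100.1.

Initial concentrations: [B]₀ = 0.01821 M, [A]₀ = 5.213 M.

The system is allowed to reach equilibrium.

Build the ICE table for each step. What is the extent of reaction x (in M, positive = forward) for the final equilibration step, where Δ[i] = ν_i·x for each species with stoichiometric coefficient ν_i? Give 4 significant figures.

Q₀ = 8.6329e+05 vs Keq = 100.1 ⇒ Q>K, reverse
Step 1:
                  B         A
  Initial   0.01821     5.213
  Change     0.3524   -0.1175
  Equil      0.3706     5.096
  solve Keq expr → x = -0.1175; check Q = 100.1

x = -0.1175 M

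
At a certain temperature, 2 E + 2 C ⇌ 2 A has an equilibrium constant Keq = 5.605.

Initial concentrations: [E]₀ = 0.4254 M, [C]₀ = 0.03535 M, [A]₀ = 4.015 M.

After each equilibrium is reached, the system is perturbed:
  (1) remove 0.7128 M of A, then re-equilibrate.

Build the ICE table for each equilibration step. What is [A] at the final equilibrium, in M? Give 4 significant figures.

Q₀ = 7.1285e+04 vs Keq = 5.605 ⇒ Q>K, reverse
Step 1:
                  E         C         A
  Initial    0.4254   0.03535     4.015
  Change      0.928     0.928    -0.928
  Equil       1.353    0.9634     3.087
  solve Keq expr → x = -0.464; check Q = 5.605
Then remove 0.7128 M of A.
Step 2:
                  E         C         A
  Initial     1.353    0.9634     2.374
  Change    -0.1147   -0.1147    0.1147
  Equil       1.239    0.8487     2.489
  solve Keq expr → x = 0.05736; check Q = 5.605

[A]_eq = 2.489 M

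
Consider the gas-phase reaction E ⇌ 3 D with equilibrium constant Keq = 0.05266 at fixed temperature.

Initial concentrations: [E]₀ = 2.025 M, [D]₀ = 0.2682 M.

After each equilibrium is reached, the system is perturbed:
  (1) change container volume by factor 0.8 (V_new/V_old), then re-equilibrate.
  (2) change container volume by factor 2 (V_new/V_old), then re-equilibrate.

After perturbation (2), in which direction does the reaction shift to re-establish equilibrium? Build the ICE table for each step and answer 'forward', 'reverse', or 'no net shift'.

Direction: forward

Q₀ = 0.009527 vs Keq = 0.05266 ⇒ Q<K, forward
Step 1:
                  E         D
  init        2.025    0.2682
  Δ        -0.06691    0.2007
  eq          1.958    0.4689
  solve Keq expr → x = 0.06691; check Q = 0.05266
Then change container volume by factor 0.8 (V_new/V_old).
Step 2:
                  E         D
  init        2.448    0.5862
  Δ          0.0264  -0.07921
  eq          2.474    0.5069
  solve Keq expr → x = -0.0264; check Q = 0.05266
Then change container volume by factor 2 (V_new/V_old).
Step 3:
                  E         D
  init        1.237    0.2535
  Δ        -0.04788    0.1436
  eq          1.189    0.3971
  solve Keq expr → x = 0.04788; check Q = 0.05266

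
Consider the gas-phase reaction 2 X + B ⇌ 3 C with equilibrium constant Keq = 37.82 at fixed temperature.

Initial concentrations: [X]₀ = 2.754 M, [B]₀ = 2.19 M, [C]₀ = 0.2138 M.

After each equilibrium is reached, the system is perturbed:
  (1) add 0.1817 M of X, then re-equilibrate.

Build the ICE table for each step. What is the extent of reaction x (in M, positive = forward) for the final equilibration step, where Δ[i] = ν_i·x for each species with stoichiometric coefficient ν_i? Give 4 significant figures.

Q₀ = 5.8837e-04 vs Keq = 37.82 ⇒ Q<K, forward
Step 1:
                  X         B         C
  I           2.754      2.19    0.2138
  C          -1.941   -0.9703     2.911
  E          0.8133      1.22     3.125
  solve Keq expr → x = 0.9703; check Q = 37.82
Then add 0.1817 M of X.
Step 2:
                  X         B         C
  I           0.995      1.22     3.125
  C         -0.1022  -0.05111    0.1533
  E          0.8928     1.169     3.278
  solve Keq expr → x = 0.05111; check Q = 37.82

x = 0.05111 M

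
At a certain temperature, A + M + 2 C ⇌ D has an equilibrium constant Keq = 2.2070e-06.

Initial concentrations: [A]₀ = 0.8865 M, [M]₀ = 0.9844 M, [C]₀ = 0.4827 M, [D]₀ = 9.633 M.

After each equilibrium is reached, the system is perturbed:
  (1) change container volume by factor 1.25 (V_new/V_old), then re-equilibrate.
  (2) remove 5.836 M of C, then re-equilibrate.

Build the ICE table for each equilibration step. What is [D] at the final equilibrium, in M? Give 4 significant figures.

[D]_eq = 0.0155 M

Q₀ = 47.38 vs Keq = 2.2070e-06 ⇒ Q>K, reverse
Step 1:
                  A         M         C         D
  init       0.8865    0.9844    0.4827     9.633
  Δ            9.54      9.54     19.08     -9.54
  eq          10.43     10.52     19.56   0.09269
  solve Keq expr → x = -9.54; check Q = 2.2070e-06
Then change container volume by factor 1.25 (V_new/V_old).
Step 2:
                  A         M         C         D
  init        8.341      8.42     15.65   0.07415
  Δ         0.03552   0.03552   0.07103  -0.03552
  eq          8.377     8.455     15.72   0.03864
  solve Keq expr → x = -0.03552; check Q = 2.2070e-06
Then remove 5.836 M of C.
Step 3:
                  A         M         C         D
  init        8.377     8.455     9.886   0.03864
  Δ         0.02313   0.02313   0.04627  -0.02313
  eq            8.4     8.478     9.932    0.0155
  solve Keq expr → x = -0.02313; check Q = 2.2070e-06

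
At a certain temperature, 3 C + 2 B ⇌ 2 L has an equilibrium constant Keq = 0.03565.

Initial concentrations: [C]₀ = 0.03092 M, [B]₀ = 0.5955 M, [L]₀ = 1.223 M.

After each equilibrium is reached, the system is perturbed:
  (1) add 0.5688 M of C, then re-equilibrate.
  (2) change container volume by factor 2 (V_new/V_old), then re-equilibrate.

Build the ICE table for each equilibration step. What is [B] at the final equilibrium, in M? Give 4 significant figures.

[B]_eq = 0.7648 M

Q₀ = 1.4268e+05 vs Keq = 0.03565 ⇒ Q>K, reverse
Step 1:
                    C           B           L
  Initial     0.03092      0.5955       1.223
  Change        1.249      0.8326     -0.8326
  Equil          1.28       1.428      0.3904
  solve Keq expr → x = -0.4163; check Q = 0.03565
Then add 0.5688 M of C.
Step 2:
                    C           B           L
  Initial       1.849       1.428      0.3904
  Change      -0.1956     -0.1304      0.1304
  Equil         1.653       1.298      0.5208
  solve Keq expr → x = 0.06519; check Q = 0.03565
Then change container volume by factor 2 (V_new/V_old).
Step 3:
                    C           B           L
  Initial      0.8265      0.6489      0.2604
  Change       0.1739      0.1159     -0.1159
  Equil             1      0.7648      0.1445
  solve Keq expr → x = -0.05795; check Q = 0.03565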